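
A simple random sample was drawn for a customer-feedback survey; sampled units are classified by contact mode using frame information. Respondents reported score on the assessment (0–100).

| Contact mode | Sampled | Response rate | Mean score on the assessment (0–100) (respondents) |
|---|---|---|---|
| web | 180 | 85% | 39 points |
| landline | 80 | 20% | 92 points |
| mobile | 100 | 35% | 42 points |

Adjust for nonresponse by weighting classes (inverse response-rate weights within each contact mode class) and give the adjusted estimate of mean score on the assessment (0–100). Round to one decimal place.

51.6

Weighting each respondent by the inverse class response rate inflates each class back to its sampled size, so the class weight is n_sampled:
  web: 180 × 39 = 7020
  landline: 80 × 92 = 7360
  mobile: 100 × 42 = 4200
Adjusted estimate = 18,580 / 360 = 51.6111 → 51.6.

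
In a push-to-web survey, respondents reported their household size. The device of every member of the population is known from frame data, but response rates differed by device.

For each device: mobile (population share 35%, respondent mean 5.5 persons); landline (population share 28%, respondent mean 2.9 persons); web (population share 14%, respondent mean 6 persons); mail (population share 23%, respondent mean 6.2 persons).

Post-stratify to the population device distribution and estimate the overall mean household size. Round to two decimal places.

Each cell contributes population-share × respondent value:
  mobile: 0.35 × 5.5 = 1.925
  landline: 0.28 × 2.9 = 0.812
  web: 0.14 × 6 = 0.84
  mail: 0.23 × 6.2 = 1.426
Post-stratified estimate = 5.003 → 5.00.

5.00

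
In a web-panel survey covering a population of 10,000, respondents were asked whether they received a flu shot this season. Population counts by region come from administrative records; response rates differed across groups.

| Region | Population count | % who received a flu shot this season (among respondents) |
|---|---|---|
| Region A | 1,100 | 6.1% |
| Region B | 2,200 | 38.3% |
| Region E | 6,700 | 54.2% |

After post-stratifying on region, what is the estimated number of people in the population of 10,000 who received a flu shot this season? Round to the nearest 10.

4,540

Apply each group's respondent rate to its population count:
  Region A: 1,100 × 6.1% = 67.1
  Region B: 2,200 × 38.3% = 842.6
  Region E: 6,700 × 54.2% = 3631.4
Estimated total = 4541.1 → 4,540.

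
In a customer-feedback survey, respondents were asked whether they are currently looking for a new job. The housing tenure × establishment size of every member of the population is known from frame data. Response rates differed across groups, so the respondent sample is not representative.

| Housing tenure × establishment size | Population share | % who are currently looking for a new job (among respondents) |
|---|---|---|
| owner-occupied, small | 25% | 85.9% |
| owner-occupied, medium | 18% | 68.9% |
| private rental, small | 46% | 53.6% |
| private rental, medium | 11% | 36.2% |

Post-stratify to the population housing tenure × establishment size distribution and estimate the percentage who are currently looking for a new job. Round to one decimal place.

Reweight to the known housing tenure × establishment size distribution:
  owner-occupied, small: 0.25 × 85.9 = 21.475
  owner-occupied, medium: 0.18 × 68.9 = 12.402
  private rental, small: 0.46 × 53.6 = 24.656
  private rental, medium: 0.11 × 36.2 = 3.982
Post-stratified estimate = 62.515 → 62.5%.

62.5%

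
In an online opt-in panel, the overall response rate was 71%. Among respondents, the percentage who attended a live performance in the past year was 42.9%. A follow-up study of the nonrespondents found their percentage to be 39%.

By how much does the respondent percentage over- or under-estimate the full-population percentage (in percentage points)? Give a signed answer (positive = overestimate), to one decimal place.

+1.1 percentage points

Nonresponse fraction = 1 − 0.71 = 0.29.
Bias = (nonresponse fraction) × (respondent percentage − nonrespondent percentage)
     = 0.29 × (42.9 − 39) = 0.29 × 3.9 = 1.131.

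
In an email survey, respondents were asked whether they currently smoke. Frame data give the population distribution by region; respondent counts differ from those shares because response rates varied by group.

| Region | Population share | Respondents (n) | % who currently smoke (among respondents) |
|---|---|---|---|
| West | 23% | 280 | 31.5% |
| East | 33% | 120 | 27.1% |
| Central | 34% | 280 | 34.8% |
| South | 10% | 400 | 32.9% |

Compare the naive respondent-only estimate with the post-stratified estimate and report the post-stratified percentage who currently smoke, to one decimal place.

31.3%

Without adjustment, the pooled respondent share is:
  (280/1080)×31.5 + (120/1080)×27.1 + (280/1080)×34.8 + (400/1080)×32.9 = 32.3852%
Post-stratified estimate weights by population shares:
  0.23×31.5 + 0.33×27.1 + 0.34×34.8 + 0.1×32.9 = 31.31%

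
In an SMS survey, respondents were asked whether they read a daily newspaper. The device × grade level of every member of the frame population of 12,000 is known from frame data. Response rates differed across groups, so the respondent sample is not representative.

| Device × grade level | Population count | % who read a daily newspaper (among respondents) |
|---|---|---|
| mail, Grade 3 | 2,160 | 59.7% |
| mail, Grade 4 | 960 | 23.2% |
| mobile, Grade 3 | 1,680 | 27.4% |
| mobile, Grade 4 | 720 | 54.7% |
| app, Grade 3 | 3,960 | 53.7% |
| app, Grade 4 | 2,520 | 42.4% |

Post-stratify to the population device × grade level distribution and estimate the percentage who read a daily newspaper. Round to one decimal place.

Weight each group's respondent value by its population share:
  mail, Grade 3: (2,160/12,000) × 59.7 = 10.746
  mail, Grade 4: (960/12,000) × 23.2 = 1.856
  mobile, Grade 3: (1,680/12,000) × 27.4 = 3.836
  mobile, Grade 4: (720/12,000) × 54.7 = 3.282
  app, Grade 3: (3,960/12,000) × 53.7 = 17.721
  app, Grade 4: (2,520/12,000) × 42.4 = 8.904
Post-stratified estimate = 46.345 → 46.3%.

46.3%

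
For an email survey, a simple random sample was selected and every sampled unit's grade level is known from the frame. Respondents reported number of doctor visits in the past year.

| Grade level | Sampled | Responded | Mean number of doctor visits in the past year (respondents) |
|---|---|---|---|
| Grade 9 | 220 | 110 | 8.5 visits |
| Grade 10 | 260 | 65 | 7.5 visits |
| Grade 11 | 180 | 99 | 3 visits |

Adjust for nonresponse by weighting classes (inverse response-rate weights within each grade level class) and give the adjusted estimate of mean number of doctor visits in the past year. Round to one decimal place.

6.6

Class response rates: Grade 9 110/220 = 50%, Grade 10 65/260 = 25%, Grade 11 99/180 = 55%.
Each respondent's weight = sampled/responded in their class; summing within a class gives n_sampled, so:
  Grade 9: 220 × 8.5 = 1870
  Grade 10: 260 × 7.5 = 1950
  Grade 11: 180 × 3 = 540
Adjusted estimate = 4360 / 660 = 6.60606 → 6.6.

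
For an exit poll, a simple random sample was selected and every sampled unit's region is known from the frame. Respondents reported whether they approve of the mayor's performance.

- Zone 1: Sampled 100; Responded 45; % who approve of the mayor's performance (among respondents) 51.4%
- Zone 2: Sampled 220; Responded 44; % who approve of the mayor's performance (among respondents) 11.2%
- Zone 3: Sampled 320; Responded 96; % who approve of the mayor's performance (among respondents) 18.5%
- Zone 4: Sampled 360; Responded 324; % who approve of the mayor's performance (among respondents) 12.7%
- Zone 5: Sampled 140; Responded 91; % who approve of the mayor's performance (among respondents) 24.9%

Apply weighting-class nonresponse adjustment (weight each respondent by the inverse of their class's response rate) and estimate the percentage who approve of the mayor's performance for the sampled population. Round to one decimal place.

Class response rates: Zone 1 45/100 = 45%, Zone 2 44/220 = 20%, Zone 3 96/320 = 30%, Zone 4 324/360 = 90%, Zone 5 91/140 = 65%.
Each respondent's weight = sampled/responded in their class; summing within a class gives n_sampled, so:
  Zone 1: 100 × 51.4 = 5140
  Zone 2: 220 × 11.2 = 2464
  Zone 3: 320 × 18.5 = 5920
  Zone 4: 360 × 12.7 = 4572
  Zone 5: 140 × 24.9 = 3486
Adjusted estimate = 21,582 / 1,140 = 18.9316 → 18.9%.

18.9%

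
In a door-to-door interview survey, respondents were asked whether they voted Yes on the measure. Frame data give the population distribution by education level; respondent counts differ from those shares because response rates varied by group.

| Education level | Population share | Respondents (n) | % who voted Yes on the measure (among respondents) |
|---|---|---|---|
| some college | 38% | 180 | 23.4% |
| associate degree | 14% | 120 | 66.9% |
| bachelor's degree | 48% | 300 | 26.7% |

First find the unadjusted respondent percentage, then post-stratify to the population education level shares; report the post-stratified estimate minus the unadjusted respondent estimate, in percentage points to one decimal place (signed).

-2.7 percentage points

Without adjustment, the pooled respondent share is:
  (180/600)×23.4 + (120/600)×66.9 + (300/600)×26.7 = 33.75%
Post-stratifying to population shares instead:
  0.38×23.4 + 0.14×66.9 + 0.48×26.7 = 31.074%
Difference = 31.074 − 33.75 = -2.676 pp.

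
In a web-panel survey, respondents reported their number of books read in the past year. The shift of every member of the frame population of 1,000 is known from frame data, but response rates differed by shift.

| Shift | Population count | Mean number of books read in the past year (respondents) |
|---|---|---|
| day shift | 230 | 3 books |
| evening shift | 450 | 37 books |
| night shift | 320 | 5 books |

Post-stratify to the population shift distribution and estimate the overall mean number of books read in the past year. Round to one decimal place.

Weight each group's respondent value by its population share:
  day shift: (230/1,000) × 3 = 0.69
  evening shift: (450/1,000) × 37 = 16.65
  night shift: (320/1,000) × 5 = 1.6
Post-stratified estimate = 18.94 → 18.9.

18.9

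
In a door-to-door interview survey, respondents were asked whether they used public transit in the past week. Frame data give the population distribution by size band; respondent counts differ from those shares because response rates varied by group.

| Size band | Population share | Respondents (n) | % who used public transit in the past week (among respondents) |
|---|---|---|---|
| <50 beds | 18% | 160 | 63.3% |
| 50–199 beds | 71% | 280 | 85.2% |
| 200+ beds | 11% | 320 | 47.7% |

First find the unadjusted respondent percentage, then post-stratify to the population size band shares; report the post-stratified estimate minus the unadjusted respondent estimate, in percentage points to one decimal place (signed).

+12.3 percentage points

Naive respondent-only estimate (weights = respondent counts):
  (160/760)×63.3 + (280/760)×85.2 + (320/760)×47.7 = 64.8%
Post-stratified estimate weights by population shares:
  0.18×63.3 + 0.71×85.2 + 0.11×47.7 = 77.133%
Difference = 77.133 − 64.8 = 12.333 pp.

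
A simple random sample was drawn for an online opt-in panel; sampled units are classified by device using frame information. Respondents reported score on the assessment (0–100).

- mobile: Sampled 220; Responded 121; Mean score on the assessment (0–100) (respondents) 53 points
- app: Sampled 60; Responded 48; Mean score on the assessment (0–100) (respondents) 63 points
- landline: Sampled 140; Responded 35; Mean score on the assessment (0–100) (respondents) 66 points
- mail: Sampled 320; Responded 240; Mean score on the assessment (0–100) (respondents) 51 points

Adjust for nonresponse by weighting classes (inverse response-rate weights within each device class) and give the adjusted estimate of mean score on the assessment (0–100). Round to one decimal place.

55.4

Response rates by class: mobile 121/220 = 55%, app 48/60 = 80%, landline 35/140 = 25%, mail 240/320 = 75%.
With weight = n_sampled/n_responded per class, the weighted class total is n_sampled:
  mobile: 220 × 53 = 11,660
  app: 60 × 63 = 3780
  landline: 140 × 66 = 9240
  mail: 320 × 51 = 16,320
Adjusted estimate = 41,000 / 740 = 55.4054 → 55.4.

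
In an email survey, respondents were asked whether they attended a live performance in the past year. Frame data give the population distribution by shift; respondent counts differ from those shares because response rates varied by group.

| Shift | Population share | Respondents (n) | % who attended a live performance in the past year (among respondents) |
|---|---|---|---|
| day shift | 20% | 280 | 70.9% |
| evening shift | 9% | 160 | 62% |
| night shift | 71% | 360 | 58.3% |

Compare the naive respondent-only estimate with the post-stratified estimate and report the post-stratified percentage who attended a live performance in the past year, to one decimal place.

61.2%

Unadjusted (pooled respondent) estimate weights by respondent counts:
  (280/800)×70.9 + (160/800)×62 + (360/800)×58.3 = 63.45%
Reweighting by population shift shares:
  0.2×70.9 + 0.09×62 + 0.71×58.3 = 61.153%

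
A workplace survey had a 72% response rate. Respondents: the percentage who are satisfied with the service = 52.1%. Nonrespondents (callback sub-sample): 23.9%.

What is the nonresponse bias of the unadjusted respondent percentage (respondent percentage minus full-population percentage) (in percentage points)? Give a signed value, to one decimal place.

Nonresponse fraction = 1 − 0.72 = 0.28.
Bias = (nonresponse fraction) × (respondent percentage − nonrespondent percentage)
     = 0.28 × (52.1 − 23.9) = 0.28 × 28.2 = 7.896.

+7.9 percentage points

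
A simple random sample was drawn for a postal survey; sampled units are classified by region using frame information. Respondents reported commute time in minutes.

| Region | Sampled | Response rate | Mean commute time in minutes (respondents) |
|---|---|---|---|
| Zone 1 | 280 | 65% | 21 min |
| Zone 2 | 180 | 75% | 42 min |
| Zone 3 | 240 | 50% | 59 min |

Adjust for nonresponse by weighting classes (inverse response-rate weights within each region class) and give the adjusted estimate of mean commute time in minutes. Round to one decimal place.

39.4

Weighting each respondent by the inverse class response rate inflates each class back to its sampled size, so the class weight is n_sampled:
  Zone 1: 280 × 21 = 5880
  Zone 2: 180 × 42 = 7560
  Zone 3: 240 × 59 = 14,160
Adjusted estimate = 27,600 / 700 = 39.4286 → 39.4.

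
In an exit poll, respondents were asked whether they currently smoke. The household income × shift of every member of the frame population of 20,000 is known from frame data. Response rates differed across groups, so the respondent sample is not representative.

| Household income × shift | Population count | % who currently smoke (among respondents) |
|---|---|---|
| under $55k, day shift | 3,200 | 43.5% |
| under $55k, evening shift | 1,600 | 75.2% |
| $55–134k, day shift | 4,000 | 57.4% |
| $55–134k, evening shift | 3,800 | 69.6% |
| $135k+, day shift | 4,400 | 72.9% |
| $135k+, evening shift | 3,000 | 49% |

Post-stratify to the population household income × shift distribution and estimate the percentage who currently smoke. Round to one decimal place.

61.1%

Each cell contributes population-share × respondent value:
  under $55k, day shift: (3,200/20,000) × 43.5 = 6.96
  under $55k, evening shift: (1,600/20,000) × 75.2 = 6.016
  $55–134k, day shift: (4,000/20,000) × 57.4 = 11.48
  $55–134k, evening shift: (3,800/20,000) × 69.6 = 13.224
  $135k+, day shift: (4,400/20,000) × 72.9 = 16.038
  $135k+, evening shift: (3,000/20,000) × 49 = 7.35
Post-stratified estimate = 61.068 → 61.1%.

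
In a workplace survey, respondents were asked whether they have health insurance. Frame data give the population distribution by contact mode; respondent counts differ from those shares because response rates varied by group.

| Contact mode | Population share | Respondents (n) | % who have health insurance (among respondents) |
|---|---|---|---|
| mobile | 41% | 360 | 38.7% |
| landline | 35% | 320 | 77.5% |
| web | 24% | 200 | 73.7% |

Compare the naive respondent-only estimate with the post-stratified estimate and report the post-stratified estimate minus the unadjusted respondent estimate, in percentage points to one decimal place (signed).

-0.1 percentage points

Naive respondent-only estimate (weights = respondent counts):
  (360/880)×38.7 + (320/880)×77.5 + (200/880)×73.7 = 60.7636%
Post-stratified estimate weights by population shares:
  0.41×38.7 + 0.35×77.5 + 0.24×73.7 = 60.68%
Difference = 60.68 − 60.7636 = -0.0836 pp.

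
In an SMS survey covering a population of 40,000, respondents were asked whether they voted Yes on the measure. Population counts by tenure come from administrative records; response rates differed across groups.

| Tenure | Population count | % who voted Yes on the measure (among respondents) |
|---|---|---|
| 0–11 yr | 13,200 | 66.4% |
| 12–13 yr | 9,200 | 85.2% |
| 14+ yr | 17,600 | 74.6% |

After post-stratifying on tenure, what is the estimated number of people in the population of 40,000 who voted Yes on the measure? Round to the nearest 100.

29,700

Estimated count per cell = population count × respondent percentage:
  0–11 yr: 13,200 × 66.4% = 8764.8
  12–13 yr: 9,200 × 85.2% = 7838.4
  14+ yr: 17,600 × 74.6% = 13129.6
Estimated total = 29732.8 → 29,700.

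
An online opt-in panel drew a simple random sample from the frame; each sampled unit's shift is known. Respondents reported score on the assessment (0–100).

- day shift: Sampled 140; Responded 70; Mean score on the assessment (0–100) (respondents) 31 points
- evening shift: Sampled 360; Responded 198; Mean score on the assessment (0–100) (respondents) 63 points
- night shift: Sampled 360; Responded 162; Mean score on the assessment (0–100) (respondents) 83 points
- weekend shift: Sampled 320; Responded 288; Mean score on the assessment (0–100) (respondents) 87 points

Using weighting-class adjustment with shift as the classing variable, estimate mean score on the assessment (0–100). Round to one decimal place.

Class response rates: day shift 70/140 = 50%, evening shift 198/360 = 55%, night shift 162/360 = 45%, weekend shift 288/320 = 90%.
Each respondent's weight = sampled/responded in their class; summing within a class gives n_sampled, so:
  day shift: 140 × 31 = 4340
  evening shift: 360 × 63 = 22,680
  night shift: 360 × 83 = 29,880
  weekend shift: 320 × 87 = 27,840
Adjusted estimate = 84,740 / 1,180 = 71.8136 → 71.8.

71.8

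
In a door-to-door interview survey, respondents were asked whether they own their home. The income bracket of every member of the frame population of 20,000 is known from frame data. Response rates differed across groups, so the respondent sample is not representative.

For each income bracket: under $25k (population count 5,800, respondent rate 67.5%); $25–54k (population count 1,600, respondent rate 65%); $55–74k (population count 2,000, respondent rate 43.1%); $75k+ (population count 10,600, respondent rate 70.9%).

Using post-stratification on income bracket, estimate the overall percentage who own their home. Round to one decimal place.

66.7%

Post-stratification weights by population share, not respondent share:
  under $25k: (5,800/20,000) × 67.5 = 19.575
  $25–54k: (1,600/20,000) × 65 = 5.2
  $55–74k: (2,000/20,000) × 43.1 = 4.31
  $75k+: (10,600/20,000) × 70.9 = 37.577
Post-stratified estimate = 66.662 → 66.7%.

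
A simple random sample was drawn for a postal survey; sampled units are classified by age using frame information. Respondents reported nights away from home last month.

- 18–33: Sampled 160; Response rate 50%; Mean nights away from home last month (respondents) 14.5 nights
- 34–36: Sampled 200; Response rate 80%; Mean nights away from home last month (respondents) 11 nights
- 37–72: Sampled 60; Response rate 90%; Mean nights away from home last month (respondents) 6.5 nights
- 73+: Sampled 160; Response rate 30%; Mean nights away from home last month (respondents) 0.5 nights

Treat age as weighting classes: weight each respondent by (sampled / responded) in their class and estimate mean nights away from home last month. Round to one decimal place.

Weighting each respondent by the inverse class response rate inflates each class back to its sampled size, so the class weight is n_sampled:
  18–33: 160 × 14.5 = 2320
  34–36: 200 × 11 = 2200
  37–72: 60 × 6.5 = 390
  73+: 160 × 0.5 = 80
Adjusted estimate = 4990 / 580 = 8.60345 → 8.6.

8.6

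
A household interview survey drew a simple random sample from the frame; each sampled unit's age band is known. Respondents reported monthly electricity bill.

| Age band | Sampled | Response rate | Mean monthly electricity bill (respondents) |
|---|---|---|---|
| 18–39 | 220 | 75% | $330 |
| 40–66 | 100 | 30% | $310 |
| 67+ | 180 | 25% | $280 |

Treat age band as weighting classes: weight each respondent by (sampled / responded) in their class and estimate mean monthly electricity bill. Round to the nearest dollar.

$308

With weight = n_sampled/n_responded per class, the weighted class total is n_sampled:
  18–39: 220 × 330 = 72,600
  40–66: 100 × 310 = 31,000
  67+: 180 × 280 = 50,400
Adjusted estimate = 154,000 / 500 = 308 → $308.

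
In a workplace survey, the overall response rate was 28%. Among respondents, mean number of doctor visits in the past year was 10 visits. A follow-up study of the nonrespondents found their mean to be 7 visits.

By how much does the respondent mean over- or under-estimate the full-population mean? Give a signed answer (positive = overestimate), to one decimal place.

Nonresponse fraction = 1 − 0.28 = 0.72.
Bias = (nonresponse fraction) × (respondent mean − nonrespondent mean)
     = 0.72 × (10 − 7) = 0.72 × 3 = 2.16.

+2.2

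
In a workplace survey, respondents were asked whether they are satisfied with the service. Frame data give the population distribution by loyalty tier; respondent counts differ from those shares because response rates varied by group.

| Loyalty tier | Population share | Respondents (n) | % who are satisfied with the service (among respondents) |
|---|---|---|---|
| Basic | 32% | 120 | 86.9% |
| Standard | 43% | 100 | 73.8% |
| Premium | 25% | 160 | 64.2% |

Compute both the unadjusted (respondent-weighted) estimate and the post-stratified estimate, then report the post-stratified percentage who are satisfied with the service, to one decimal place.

75.6%

Unadjusted (pooled respondent) estimate weights by respondent counts:
  (120/380)×86.9 + (100/380)×73.8 + (160/380)×64.2 = 73.8947%
Post-stratifying to population shares instead:
  0.32×86.9 + 0.43×73.8 + 0.25×64.2 = 75.592%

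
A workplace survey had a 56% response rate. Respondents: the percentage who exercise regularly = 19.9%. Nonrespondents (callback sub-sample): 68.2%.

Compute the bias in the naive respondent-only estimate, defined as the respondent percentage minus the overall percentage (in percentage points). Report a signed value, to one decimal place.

Nonresponse fraction = 1 − 0.56 = 0.44.
Bias = (nonresponse fraction) × (respondent percentage − nonrespondent percentage)
     = 0.44 × (19.9 − 68.2) = 0.44 × -48.3 = -21.252.

-21.3 percentage points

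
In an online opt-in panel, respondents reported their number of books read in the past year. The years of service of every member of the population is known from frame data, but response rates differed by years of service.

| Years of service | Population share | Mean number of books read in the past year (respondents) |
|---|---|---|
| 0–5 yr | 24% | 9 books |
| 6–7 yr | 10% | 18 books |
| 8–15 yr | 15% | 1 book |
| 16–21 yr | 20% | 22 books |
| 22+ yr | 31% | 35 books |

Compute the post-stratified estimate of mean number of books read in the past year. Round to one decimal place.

Each cell contributes population-share × respondent value:
  0–5 yr: 0.24 × 9 = 2.16
  6–7 yr: 0.1 × 18 = 1.8
  8–15 yr: 0.15 × 1 = 0.15
  16–21 yr: 0.2 × 22 = 4.4
  22+ yr: 0.31 × 35 = 10.85
Post-stratified estimate = 19.36 → 19.4.

19.4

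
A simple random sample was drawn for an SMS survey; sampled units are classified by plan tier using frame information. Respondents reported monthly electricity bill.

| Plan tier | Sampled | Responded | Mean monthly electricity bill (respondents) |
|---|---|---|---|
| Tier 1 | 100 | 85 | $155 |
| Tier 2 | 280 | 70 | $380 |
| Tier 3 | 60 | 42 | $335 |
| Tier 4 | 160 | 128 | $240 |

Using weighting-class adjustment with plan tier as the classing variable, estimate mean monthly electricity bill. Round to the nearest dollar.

Class response rates: Tier 1 85/100 = 85%, Tier 2 70/280 = 25%, Tier 3 42/60 = 70%, Tier 4 128/160 = 80%.
With weight = n_sampled/n_responded per class, the weighted class total is n_sampled:
  Tier 1: 100 × 155 = 15,500
  Tier 2: 280 × 380 = 106,400
  Tier 3: 60 × 335 = 20,100
  Tier 4: 160 × 240 = 38,400
Adjusted estimate = 180,400 / 600 = 300.667 → $301.

$301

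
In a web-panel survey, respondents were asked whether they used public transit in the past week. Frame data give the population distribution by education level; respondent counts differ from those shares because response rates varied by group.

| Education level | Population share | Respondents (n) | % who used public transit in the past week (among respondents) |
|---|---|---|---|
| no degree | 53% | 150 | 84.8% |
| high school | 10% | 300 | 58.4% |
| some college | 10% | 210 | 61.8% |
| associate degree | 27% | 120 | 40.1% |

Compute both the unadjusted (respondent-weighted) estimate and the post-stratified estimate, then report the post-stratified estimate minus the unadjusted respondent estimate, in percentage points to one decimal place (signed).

+6.2 percentage points

Without adjustment, the pooled respondent share is:
  (150/780)×84.8 + (300/780)×58.4 + (210/780)×61.8 + (120/780)×40.1 = 61.5769%
Post-stratified estimate weights by population shares:
  0.53×84.8 + 0.1×58.4 + 0.1×61.8 + 0.27×40.1 = 67.791%
Difference = 67.791 − 61.5769 = 6.2141 pp.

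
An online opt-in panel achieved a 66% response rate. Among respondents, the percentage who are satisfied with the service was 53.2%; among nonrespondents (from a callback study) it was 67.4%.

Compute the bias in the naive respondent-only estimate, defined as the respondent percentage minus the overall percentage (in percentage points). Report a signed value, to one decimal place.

-4.8 percentage points

Nonresponse fraction = 1 − 0.66 = 0.34.
Bias = (nonresponse fraction) × (respondent percentage − nonrespondent percentage)
     = 0.34 × (53.2 − 67.4) = 0.34 × -14.2 = -4.828.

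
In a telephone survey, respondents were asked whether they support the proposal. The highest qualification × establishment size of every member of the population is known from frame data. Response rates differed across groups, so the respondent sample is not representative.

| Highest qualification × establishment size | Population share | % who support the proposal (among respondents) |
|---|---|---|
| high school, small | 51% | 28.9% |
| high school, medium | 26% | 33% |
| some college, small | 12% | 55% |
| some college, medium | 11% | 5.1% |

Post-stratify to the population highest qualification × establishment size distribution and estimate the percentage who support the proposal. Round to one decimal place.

Weight each group's respondent value by its population share:
  high school, small: 0.51 × 28.9 = 14.739
  high school, medium: 0.26 × 33 = 8.58
  some college, small: 0.12 × 55 = 6.6
  some college, medium: 0.11 × 5.1 = 0.561
Post-stratified estimate = 30.48 → 30.5%.

30.5%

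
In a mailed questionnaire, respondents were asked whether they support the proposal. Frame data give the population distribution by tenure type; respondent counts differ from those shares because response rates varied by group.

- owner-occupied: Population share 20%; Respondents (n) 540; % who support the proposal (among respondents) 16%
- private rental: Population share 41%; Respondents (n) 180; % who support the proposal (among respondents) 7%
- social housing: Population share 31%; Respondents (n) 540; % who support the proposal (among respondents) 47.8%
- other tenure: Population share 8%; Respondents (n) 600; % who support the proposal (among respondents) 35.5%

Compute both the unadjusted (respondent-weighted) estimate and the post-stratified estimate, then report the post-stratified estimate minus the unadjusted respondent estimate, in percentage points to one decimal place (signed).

Without adjustment, the pooled respondent share is:
  (540/1860)×16 + (180/1860)×7 + (540/1860)×47.8 + (600/1860)×35.5 = 30.6516%
Reweighting by population tenure type shares:
  0.2×16 + 0.41×7 + 0.31×47.8 + 0.08×35.5 = 23.728%
Difference = 23.728 − 30.6516 = -6.9236 pp.

-6.9 percentage points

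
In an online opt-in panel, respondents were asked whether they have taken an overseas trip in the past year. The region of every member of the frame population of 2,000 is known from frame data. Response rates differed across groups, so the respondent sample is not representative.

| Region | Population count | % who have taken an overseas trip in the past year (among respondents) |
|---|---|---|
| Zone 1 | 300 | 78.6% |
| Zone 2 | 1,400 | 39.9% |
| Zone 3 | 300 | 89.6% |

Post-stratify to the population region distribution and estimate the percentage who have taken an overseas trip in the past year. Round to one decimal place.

53.2%

Post-stratification weights by population share, not respondent share:
  Zone 1: (300/2,000) × 78.6 = 11.79
  Zone 2: (1,400/2,000) × 39.9 = 27.93
  Zone 3: (300/2,000) × 89.6 = 13.44
Post-stratified estimate = 53.16 → 53.2%.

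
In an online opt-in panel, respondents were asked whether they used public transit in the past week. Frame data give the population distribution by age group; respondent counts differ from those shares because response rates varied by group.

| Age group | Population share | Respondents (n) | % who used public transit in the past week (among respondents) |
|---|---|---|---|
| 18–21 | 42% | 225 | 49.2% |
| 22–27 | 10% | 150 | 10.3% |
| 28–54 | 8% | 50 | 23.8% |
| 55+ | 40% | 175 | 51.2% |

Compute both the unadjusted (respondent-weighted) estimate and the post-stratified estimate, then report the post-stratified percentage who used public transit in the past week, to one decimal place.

44.1%

Naive respondent-only estimate (weights = respondent counts):
  (225/600)×49.2 + (150/600)×10.3 + (50/600)×23.8 + (175/600)×51.2 = 37.9417%
Reweighting by population age group shares:
  0.42×49.2 + 0.1×10.3 + 0.08×23.8 + 0.4×51.2 = 44.078%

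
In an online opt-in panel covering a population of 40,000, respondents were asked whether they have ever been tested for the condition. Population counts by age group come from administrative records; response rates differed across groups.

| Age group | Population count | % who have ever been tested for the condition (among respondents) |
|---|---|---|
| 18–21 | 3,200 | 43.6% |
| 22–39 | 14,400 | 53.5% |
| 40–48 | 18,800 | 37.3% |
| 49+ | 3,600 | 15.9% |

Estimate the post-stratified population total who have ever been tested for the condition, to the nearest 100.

Apply each group's respondent rate to its population count:
  18–21: 3,200 × 43.6% = 1395.2
  22–39: 14,400 × 53.5% = 7704
  40–48: 18,800 × 37.3% = 7012.4
  49+: 3,600 × 15.9% = 572.4
Estimated total = 16,684 → 16,700.

16,700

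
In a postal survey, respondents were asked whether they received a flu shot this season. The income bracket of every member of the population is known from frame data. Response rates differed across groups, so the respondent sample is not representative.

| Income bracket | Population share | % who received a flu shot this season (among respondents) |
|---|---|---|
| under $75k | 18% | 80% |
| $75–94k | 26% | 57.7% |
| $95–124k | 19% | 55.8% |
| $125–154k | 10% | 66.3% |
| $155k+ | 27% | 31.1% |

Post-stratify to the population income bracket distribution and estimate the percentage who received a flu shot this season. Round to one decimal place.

Post-stratification weights by population share, not respondent share:
  under $75k: 0.18 × 80 = 14.4
  $75–94k: 0.26 × 57.7 = 15.002
  $95–124k: 0.19 × 55.8 = 10.602
  $125–154k: 0.1 × 66.3 = 6.63
  $155k+: 0.27 × 31.1 = 8.397
Post-stratified estimate = 55.031 → 55.0%.

55.0%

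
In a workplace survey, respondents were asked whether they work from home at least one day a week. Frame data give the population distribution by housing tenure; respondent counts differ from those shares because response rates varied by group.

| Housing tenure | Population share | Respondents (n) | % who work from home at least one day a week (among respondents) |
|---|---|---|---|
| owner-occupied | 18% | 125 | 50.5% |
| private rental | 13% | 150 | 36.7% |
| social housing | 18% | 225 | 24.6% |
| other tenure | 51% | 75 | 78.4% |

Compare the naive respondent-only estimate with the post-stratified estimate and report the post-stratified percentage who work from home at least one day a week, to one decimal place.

58.3%

Naive respondent-only estimate (weights = respondent counts):
  (125/575)×50.5 + (150/575)×36.7 + (225/575)×24.6 + (75/575)×78.4 = 40.4043%
Post-stratified estimate weights by population shares:
  0.18×50.5 + 0.13×36.7 + 0.18×24.6 + 0.51×78.4 = 58.273%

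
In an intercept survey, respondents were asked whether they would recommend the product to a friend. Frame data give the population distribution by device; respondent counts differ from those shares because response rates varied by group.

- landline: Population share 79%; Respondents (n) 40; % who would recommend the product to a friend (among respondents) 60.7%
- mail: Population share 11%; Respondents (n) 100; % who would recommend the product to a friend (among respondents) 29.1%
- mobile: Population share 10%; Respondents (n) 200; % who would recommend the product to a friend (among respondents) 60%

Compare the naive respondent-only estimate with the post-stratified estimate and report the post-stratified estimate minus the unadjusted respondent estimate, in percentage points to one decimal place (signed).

Naive respondent-only estimate (weights = respondent counts):
  (40/340)×60.7 + (100/340)×29.1 + (200/340)×60 = 50.9941%
Post-stratifying to population shares instead:
  0.79×60.7 + 0.11×29.1 + 0.1×60 = 57.154%
Difference = 57.154 − 50.9941 = 6.1599 pp.

+6.2 percentage points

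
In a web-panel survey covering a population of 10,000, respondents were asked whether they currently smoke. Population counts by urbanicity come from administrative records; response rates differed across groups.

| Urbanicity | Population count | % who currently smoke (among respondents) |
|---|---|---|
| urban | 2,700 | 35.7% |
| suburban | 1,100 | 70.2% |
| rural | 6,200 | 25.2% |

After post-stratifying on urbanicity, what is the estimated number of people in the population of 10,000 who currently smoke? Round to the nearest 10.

Apply each group's respondent rate to its population count:
  urban: 2,700 × 35.7% = 963.9
  suburban: 1,100 × 70.2% = 772.2
  rural: 6,200 × 25.2% = 1562.4
Estimated total = 3298.5 → 3,300.

3,300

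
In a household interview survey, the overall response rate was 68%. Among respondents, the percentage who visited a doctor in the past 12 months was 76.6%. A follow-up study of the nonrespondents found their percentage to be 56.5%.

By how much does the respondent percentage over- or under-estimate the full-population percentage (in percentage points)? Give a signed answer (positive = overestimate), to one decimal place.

+6.4 percentage points

Nonresponse fraction = 1 − 0.68 = 0.32.
Bias = (nonresponse fraction) × (respondent percentage − nonrespondent percentage)
     = 0.32 × (76.6 − 56.5) = 0.32 × 20.1 = 6.432.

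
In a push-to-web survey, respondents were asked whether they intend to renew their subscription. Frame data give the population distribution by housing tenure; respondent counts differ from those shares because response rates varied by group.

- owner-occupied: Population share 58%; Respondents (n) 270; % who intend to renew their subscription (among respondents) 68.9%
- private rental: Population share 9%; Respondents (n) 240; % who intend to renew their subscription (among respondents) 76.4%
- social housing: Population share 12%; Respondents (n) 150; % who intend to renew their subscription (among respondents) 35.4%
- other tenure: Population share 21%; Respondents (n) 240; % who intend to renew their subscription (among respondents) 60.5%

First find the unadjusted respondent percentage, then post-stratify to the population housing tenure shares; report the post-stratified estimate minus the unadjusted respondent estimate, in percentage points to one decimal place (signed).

Naive respondent-only estimate (weights = respondent counts):
  (270/900)×68.9 + (240/900)×76.4 + (150/900)×35.4 + (240/900)×60.5 = 63.0767%
Post-stratified estimate weights by population shares:
  0.58×68.9 + 0.09×76.4 + 0.12×35.4 + 0.21×60.5 = 63.791%
Difference = 63.791 − 63.0767 = 0.7143 pp.

+0.7 percentage points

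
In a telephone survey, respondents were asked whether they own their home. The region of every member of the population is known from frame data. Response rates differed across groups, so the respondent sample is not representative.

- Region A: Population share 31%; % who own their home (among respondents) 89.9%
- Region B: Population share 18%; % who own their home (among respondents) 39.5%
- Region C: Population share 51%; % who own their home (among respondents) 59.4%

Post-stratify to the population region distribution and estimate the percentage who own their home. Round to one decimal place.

Weight each group's respondent value by its population share:
  Region A: 0.31 × 89.9 = 27.869
  Region B: 0.18 × 39.5 = 7.11
  Region C: 0.51 × 59.4 = 30.294
Post-stratified estimate = 65.273 → 65.3%.

65.3%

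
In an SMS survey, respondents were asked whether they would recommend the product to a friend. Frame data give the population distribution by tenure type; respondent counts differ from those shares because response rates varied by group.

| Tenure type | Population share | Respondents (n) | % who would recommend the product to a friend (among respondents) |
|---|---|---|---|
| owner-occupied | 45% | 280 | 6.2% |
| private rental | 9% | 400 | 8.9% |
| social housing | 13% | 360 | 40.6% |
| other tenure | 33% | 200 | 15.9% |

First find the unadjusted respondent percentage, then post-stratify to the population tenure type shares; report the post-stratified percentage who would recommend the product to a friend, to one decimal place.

Naive respondent-only estimate (weights = respondent counts):
  (280/1240)×6.2 + (400/1240)×8.9 + (360/1240)×40.6 + (200/1240)×15.9 = 18.6226%
Reweighting by population tenure type shares:
  0.45×6.2 + 0.09×8.9 + 0.13×40.6 + 0.33×15.9 = 14.116%

14.1%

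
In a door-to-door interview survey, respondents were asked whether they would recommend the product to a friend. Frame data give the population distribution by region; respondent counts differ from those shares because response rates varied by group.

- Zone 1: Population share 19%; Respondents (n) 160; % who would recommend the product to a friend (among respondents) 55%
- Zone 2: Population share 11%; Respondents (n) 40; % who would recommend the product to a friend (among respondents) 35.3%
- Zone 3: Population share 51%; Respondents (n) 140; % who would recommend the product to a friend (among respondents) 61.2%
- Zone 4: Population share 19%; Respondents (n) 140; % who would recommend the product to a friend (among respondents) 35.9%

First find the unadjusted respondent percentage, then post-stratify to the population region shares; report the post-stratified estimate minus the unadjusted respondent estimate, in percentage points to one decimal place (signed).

+2.8 percentage points

Without adjustment, the pooled respondent share is:
  (160/480)×55 + (40/480)×35.3 + (140/480)×61.2 + (140/480)×35.9 = 49.5958%
Post-stratified estimate weights by population shares:
  0.19×55 + 0.11×35.3 + 0.51×61.2 + 0.19×35.9 = 52.366%
Difference = 52.366 − 49.5958 = 2.7702 pp.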